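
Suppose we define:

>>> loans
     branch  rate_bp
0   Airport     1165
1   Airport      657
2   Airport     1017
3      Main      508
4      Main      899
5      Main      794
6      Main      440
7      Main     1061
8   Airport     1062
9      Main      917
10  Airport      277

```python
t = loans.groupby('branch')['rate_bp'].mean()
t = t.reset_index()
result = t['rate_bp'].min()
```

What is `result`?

group by branch, mean of rate_bp:
branch
Airport    835.600000
Main       769.833333
Name: rate_bp, dtype: float64
reset_index():
    branch     rate_bp
0  Airport  835.600000
1     Main  769.833333
Taking the min of column 'rate_bp' gives 769.833333333.

769.833333333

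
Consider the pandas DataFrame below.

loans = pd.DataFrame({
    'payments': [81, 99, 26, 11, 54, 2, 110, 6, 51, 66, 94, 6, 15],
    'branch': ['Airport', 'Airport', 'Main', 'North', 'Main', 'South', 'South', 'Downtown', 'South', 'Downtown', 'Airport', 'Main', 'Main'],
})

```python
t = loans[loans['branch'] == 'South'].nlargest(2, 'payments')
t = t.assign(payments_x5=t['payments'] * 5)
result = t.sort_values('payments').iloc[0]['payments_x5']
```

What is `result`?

255

filter rows where branch == 'South':
   payments branch
5         2  South
6       110  South
8        51  South
take 2 rows with largest payments:
   payments branch
6       110  South
8        51  South
add column payments_x5 = t['payments'] * 5:
   payments branch  payments_x5
6       110  South          550
8        51  South          255
sort by payments:
   payments branch  payments_x5
8        51  South          255
6       110  South          550
Taking the value at position 0, column 'payments_x5' gives 255.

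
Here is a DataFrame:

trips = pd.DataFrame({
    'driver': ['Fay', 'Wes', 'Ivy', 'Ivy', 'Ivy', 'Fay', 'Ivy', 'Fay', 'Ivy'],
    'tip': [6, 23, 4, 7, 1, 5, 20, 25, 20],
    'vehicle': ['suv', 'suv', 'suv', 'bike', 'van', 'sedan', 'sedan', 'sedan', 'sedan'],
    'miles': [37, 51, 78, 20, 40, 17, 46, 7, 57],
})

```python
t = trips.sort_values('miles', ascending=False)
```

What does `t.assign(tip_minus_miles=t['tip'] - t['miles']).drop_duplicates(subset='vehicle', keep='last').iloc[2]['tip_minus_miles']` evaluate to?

sort by miles descending:
  driver  tip vehicle  miles
2    Ivy    4     suv     78
8    Ivy   20   sedan     57
1    Wes   23     suv     51
6    Ivy   20   sedan     46
4    Ivy    1     van     40
0    Fay    6     suv     37
3    Ivy    7    bike     20
5    Fay    5   sedan     17
7    Fay   25   sedan      7
add column tip_minus_miles = t['tip'] - t['miles']:
  driver  tip vehicle  miles  tip_minus_miles
2    Ivy    4     suv     78              -74
8    Ivy   20   sedan     57              -37
1    Wes   23     suv     51              -28
6    Ivy   20   sedan     46              -26
4    Ivy    1     van     40              -39
0    Fay    6     suv     37              -31
3    Ivy    7    bike     20              -13
5    Fay    5   sedan     17              -12
7    Fay   25   sedan      7               18
drop duplicate vehicle (keep=last):
  driver  tip vehicle  miles  tip_minus_miles
4    Ivy    1     van     40              -39
0    Fay    6     suv     37              -31
3    Ivy    7    bike     20              -13
7    Fay   25   sedan      7               18

-13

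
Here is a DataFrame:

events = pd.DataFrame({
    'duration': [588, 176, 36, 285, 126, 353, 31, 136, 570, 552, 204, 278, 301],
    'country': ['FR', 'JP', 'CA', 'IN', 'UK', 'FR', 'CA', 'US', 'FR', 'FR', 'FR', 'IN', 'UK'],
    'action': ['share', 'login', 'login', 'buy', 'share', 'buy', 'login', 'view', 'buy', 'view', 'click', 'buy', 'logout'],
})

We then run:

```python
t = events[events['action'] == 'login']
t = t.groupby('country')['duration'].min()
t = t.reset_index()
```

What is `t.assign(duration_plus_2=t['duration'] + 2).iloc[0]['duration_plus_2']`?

33

filter rows where action == 'login':
   duration country action
1       176      JP  login
2        36      CA  login
6        31      CA  login
group by country, min of duration:
country
CA     31
JP    176
Name: duration, dtype: int64
reset_index():
  country  duration
0      CA        31
1      JP       176
add column duration_plus_2 = t['duration'] + 2:
  country  duration  duration_plus_2
0      CA        31               33
1      JP       176              178
So iloc[0]['duration_plus_2'] = 33.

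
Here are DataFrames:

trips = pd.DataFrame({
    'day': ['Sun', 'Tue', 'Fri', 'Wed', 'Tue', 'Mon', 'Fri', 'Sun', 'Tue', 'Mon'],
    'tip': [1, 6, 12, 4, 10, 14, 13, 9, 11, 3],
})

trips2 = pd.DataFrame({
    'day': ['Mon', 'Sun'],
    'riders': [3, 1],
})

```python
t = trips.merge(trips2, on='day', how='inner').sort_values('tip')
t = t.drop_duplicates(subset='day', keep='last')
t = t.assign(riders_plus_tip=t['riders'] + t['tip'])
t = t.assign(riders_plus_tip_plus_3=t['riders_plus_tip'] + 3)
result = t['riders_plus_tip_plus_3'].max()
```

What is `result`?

merge on 'day' (how='inner') → 4 rows:
   day  tip  riders
0  Sun    1       1
1  Mon   14       3
2  Sun    9       1
3  Mon    3       3
sort by tip:
   day  tip  riders
0  Sun    1       1
3  Mon    3       3
2  Sun    9       1
1  Mon   14       3
drop duplicate day (keep=last):
   day  tip  riders
2  Sun    9       1
1  Mon   14       3
add column riders_plus_tip = t['riders'] + t['tip']:
   day  tip  riders  riders_plus_tip
2  Sun    9       1               10
1  Mon   14       3               17
add column riders_plus_tip_plus_3 = t['riders_plus_tip'] + 3:
   day  tip  riders  riders_plus_tip  riders_plus_tip_plus_3
2  Sun    9       1               10                      13
1  Mon   14       3               17                      20

20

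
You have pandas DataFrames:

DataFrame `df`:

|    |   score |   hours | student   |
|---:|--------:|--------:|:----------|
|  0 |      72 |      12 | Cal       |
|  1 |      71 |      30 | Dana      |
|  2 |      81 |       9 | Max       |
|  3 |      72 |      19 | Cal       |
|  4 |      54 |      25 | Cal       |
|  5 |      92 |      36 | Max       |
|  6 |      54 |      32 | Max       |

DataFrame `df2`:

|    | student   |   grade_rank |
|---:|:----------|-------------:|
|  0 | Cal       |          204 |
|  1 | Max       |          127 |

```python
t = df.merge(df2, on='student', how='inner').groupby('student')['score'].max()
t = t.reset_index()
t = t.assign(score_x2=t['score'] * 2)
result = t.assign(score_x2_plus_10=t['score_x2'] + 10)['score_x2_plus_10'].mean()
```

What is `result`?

merge on 'student' (how='inner') → 6 rows:
   score  hours student  grade_rank
0     72     12     Cal         204
1     81      9     Max         127
2     72     19     Cal         204
3     54     25     Cal         204
4     92     36     Max         127
5     54     32     Max         127
group by student, max of score:
student
Cal    72
Max    92
Name: score, dtype: int64
reset_index():
  student  score
0     Cal     72
1     Max     92
add column score_x2 = t['score'] * 2:
  student  score  score_x2
0     Cal     72       144
1     Max     92       184
add column score_x2_plus_10 = t['score_x2'] + 10:
  student  score  score_x2  score_x2_plus_10
0     Cal     72       144               154
1     Max     92       184               194

174.0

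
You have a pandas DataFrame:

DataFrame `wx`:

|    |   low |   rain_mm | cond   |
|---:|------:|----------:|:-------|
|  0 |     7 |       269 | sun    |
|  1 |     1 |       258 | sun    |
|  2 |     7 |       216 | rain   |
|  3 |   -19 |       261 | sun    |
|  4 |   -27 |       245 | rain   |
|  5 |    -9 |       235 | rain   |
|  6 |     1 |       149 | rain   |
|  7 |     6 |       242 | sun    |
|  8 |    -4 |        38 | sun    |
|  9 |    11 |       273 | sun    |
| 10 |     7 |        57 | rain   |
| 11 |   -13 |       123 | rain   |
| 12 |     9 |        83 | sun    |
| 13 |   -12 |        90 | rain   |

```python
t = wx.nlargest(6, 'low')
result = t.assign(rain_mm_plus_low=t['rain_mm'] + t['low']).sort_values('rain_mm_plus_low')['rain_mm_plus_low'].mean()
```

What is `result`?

197.833333333

take 6 rows with largest low:
    low  rain_mm  cond
9    11      273   sun
12    9       83   sun
0     7      269   sun
2     7      216  rain
10    7       57  rain
7     6      242   sun
add column rain_mm_plus_low = t['rain_mm'] + t['low']:
    low  rain_mm  cond  rain_mm_plus_low
9    11      273   sun               284
12    9       83   sun                92
0     7      269   sun               276
2     7      216  rain               223
10    7       57  rain                64
7     6      242   sun               248
sort by rain_mm_plus_low:
    low  rain_mm  cond  rain_mm_plus_low
10    7       57  rain                64
12    9       83   sun                92
2     7      216  rain               223
7     6      242   sun               248
0     7      269   sun               276
9    11      273   sun               284
Reading off the mean of column 'rain_mm_plus_low', we get 197.833333333.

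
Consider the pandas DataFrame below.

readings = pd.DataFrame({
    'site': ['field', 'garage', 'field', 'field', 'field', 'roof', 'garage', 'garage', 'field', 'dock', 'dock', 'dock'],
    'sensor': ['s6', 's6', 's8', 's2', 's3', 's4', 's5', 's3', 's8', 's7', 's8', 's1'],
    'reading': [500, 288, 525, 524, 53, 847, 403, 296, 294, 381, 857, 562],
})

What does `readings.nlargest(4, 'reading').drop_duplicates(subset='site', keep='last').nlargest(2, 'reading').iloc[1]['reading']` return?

562

take 4 rows with largest reading:
     site sensor  reading
10   dock     s8      857
5    roof     s4      847
11   dock     s1      562
2   field     s8      525
drop duplicate site (keep=last):
     site sensor  reading
5    roof     s4      847
11   dock     s1      562
2   field     s8      525
take 2 rows with largest reading:
    site sensor  reading
5   roof     s4      847
11  dock     s1      562
Then the value at position 1, column 'reading': 562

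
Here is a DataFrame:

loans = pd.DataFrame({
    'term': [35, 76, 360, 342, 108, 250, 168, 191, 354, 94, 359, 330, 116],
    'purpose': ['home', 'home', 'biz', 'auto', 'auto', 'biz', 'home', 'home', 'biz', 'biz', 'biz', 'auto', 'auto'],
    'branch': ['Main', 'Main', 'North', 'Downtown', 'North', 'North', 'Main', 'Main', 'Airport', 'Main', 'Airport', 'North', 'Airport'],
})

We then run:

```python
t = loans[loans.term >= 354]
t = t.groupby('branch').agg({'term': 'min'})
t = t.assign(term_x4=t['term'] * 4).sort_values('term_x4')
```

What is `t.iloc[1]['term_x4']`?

1440

filter rows where term >= 354:
    term purpose   branch
2    360     biz    North
8    354     biz  Airport
10   359     biz  Airport
group by branch, min of term:
         term
branch       
Airport   354
North     360
add column term_x4 = t['term'] * 4:
         term  term_x4
branch                
Airport   354     1416
North     360     1440
sort by term_x4:
         term  term_x4
branch                
Airport   354     1416
North     360     1440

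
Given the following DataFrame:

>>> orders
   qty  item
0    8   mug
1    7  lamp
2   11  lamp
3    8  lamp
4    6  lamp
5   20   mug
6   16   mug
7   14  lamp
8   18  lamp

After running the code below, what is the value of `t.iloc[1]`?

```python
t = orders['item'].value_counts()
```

3

value_counts of item:
item
lamp    6
mug     3
Name: count, dtype: int64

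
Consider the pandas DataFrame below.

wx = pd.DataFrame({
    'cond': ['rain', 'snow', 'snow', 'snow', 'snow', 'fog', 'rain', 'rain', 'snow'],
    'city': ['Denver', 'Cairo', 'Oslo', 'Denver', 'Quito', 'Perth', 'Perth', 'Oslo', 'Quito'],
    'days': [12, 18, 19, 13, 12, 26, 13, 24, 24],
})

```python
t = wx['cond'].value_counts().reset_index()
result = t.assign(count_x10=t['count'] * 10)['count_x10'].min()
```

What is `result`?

10

value_counts of cond:
cond
snow    5
rain    3
fog     1
Name: count, dtype: int64
reset_index():
   cond  count
0  snow      5
1  rain      3
2   fog      1
add column count_x10 = t['count'] * 10:
   cond  count  count_x10
0  snow      5         50
1  rain      3         30
2   fog      1         10
The min of column 'count_x10' is 10.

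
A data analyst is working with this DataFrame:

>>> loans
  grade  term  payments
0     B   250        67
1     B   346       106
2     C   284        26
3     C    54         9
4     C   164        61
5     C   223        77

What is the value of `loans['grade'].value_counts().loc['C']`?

value_counts of grade:
grade
C    4
B    2
Name: count, dtype: int64
value at index 'C' → 4

4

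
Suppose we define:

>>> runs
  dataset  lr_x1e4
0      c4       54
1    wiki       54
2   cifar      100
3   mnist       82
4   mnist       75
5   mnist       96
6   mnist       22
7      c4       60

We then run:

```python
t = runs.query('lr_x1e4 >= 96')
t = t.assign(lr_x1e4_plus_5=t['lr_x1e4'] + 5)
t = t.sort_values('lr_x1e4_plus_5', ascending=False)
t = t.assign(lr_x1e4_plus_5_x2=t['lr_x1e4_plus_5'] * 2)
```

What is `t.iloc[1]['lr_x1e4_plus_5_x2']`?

filter rows where lr_x1e4 >= 96:
  dataset  lr_x1e4
2   cifar      100
5   mnist       96
add column lr_x1e4_plus_5 = t['lr_x1e4'] + 5:
  dataset  lr_x1e4  lr_x1e4_plus_5
2   cifar      100             105
5   mnist       96             101
sort by lr_x1e4_plus_5 descending:
  dataset  lr_x1e4  lr_x1e4_plus_5
2   cifar      100             105
5   mnist       96             101
add column lr_x1e4_plus_5_x2 = t['lr_x1e4_plus_5'] * 2:
  dataset  lr_x1e4  lr_x1e4_plus_5  lr_x1e4_plus_5_x2
2   cifar      100             105                210
5   mnist       96             101                202
Taking the value at position 1, column 'lr_x1e4_plus_5_x2' gives 202.

202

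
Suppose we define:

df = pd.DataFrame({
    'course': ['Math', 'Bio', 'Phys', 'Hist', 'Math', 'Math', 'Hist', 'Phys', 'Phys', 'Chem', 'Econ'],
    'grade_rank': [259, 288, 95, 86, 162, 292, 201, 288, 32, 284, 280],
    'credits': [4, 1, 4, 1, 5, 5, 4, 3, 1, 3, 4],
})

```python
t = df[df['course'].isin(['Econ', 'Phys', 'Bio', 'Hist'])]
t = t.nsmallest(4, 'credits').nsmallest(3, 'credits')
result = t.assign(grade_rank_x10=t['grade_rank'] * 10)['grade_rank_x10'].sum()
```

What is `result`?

4060

filter rows where course in ['Econ', 'Phys', 'Bio', 'Hist']:
   course  grade_rank  credits
1     Bio         288        1
2    Phys          95        4
3    Hist          86        1
6    Hist         201        4
7    Phys         288        3
8    Phys          32        1
10   Econ         280        4
take 4 rows with smallest credits:
  course  grade_rank  credits
1    Bio         288        1
3   Hist          86        1
8   Phys          32        1
7   Phys         288        3
take 3 rows with smallest credits:
  course  grade_rank  credits
1    Bio         288        1
3   Hist          86        1
8   Phys          32        1
add column grade_rank_x10 = t['grade_rank'] * 10:
  course  grade_rank  credits  grade_rank_x10
1    Bio         288        1            2880
3   Hist          86        1             860
8   Phys          32        1             320
Finally, sum of column 'grade_rank_x10' = 4060.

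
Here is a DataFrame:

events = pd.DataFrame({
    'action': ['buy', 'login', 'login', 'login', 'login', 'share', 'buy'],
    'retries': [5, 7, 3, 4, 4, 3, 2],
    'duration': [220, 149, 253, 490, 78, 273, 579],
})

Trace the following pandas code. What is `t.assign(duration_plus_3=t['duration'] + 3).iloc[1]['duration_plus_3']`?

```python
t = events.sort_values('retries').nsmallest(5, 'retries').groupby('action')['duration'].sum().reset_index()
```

824

sort by retries:
  action  retries  duration
6    buy        2       579
2  login        3       253
5  share        3       273
3  login        4       490
4  login        4        78
0    buy        5       220
1  login        7       149
take 5 rows with smallest retries:
  action  retries  duration
6    buy        2       579
2  login        3       253
5  share        3       273
3  login        4       490
4  login        4        78
group by action, sum of duration:
action
buy      579
login    821
share    273
Name: duration, dtype: int64
reset_index():
  action  duration
0    buy       579
1  login       821
2  share       273
add column duration_plus_3 = t['duration'] + 3:
  action  duration  duration_plus_3
0    buy       579              582
1  login       821              824
2  share       273              276
Taking the value at position 1, column 'duration_plus_3' gives 824.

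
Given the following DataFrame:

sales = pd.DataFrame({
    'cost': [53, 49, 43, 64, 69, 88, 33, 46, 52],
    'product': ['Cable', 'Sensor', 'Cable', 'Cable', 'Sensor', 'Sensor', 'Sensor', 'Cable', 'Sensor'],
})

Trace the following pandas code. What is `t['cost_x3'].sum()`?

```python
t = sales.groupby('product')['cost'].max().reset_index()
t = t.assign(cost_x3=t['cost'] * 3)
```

456

group by product, max of cost:
product
Cable     64
Sensor    88
Name: cost, dtype: int64
reset_index():
  product  cost
0   Cable    64
1  Sensor    88
add column cost_x3 = t['cost'] * 3:
  product  cost  cost_x3
0   Cable    64      192
1  Sensor    88      264
So sum() = 456.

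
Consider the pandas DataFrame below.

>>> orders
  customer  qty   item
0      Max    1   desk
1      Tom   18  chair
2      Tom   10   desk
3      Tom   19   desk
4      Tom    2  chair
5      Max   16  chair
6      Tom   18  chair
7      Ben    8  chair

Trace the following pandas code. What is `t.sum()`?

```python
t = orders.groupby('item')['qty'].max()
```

37

group by item, max of qty:
item
chair    18
desk     19
Name: qty, dtype: int64
Hence 37.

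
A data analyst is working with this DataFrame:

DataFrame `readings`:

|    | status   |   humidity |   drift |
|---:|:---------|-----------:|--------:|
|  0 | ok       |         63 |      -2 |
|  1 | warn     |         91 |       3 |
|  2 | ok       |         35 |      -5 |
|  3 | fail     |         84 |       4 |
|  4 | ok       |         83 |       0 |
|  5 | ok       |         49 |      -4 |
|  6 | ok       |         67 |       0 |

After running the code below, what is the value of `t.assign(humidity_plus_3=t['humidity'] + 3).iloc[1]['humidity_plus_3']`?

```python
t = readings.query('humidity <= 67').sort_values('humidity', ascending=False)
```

66

filter rows where humidity <= 67:
  status  humidity  drift
0     ok        63     -2
2     ok        35     -5
5     ok        49     -4
6     ok        67      0
sort by humidity descending:
  status  humidity  drift
6     ok        67      0
0     ok        63     -2
5     ok        49     -4
2     ok        35     -5
add column humidity_plus_3 = t['humidity'] + 3:
  status  humidity  drift  humidity_plus_3
6     ok        67      0               70
0     ok        63     -2               66
5     ok        49     -4               52
2     ok        35     -5               38
value at position 1, column 'humidity_plus_3' → 66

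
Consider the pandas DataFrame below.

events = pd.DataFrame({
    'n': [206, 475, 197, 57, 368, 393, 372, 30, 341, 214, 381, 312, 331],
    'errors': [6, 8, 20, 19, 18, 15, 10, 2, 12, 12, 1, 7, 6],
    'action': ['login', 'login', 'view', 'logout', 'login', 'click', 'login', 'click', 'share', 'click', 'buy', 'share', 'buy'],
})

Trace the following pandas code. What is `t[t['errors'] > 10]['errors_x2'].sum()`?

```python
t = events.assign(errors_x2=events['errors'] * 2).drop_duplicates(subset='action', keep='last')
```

add column errors_x2 = events['errors'] * 2:
      n  errors  action  errors_x2
0   206       6   login         12
1   475       8   login         16
2   197      20    view         40
3    57      19  logout         38
4   368      18   login         36
5   393      15   click         30
6   372      10   login         20
7    30       2   click          4
8   341      12   share         24
9   214      12   click         24
10  381       1     buy          2
11  312       7   share         14
12  331       6     buy         12
drop duplicate action (keep=last):
      n  errors  action  errors_x2
2   197      20    view         40
3    57      19  logout         38
6   372      10   login         20
9   214      12   click         24
11  312       7   share         14
12  331       6     buy         12
filter rows where errors > 10:
     n  errors  action  errors_x2
2  197      20    view         40
3   57      19  logout         38
9  214      12   click         24

102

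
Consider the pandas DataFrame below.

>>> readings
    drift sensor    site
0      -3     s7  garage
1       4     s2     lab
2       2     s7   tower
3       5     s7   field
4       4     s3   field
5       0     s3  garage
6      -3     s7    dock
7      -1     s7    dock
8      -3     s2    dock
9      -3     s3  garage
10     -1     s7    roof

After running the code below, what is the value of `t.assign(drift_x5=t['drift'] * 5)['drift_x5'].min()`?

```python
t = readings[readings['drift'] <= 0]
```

filter rows where drift <= 0:
    drift sensor    site
0      -3     s7  garage
5       0     s3  garage
6      -3     s7    dock
7      -1     s7    dock
8      -3     s2    dock
9      -3     s3  garage
10     -1     s7    roof
add column drift_x5 = t['drift'] * 5:
    drift sensor    site  drift_x5
0      -3     s7  garage       -15
5       0     s3  garage         0
6      -3     s7    dock       -15
7      -1     s7    dock        -5
8      -3     s2    dock       -15
9      -3     s3  garage       -15
10     -1     s7    roof        -5
The min of column 'drift_x5' is -15.

-15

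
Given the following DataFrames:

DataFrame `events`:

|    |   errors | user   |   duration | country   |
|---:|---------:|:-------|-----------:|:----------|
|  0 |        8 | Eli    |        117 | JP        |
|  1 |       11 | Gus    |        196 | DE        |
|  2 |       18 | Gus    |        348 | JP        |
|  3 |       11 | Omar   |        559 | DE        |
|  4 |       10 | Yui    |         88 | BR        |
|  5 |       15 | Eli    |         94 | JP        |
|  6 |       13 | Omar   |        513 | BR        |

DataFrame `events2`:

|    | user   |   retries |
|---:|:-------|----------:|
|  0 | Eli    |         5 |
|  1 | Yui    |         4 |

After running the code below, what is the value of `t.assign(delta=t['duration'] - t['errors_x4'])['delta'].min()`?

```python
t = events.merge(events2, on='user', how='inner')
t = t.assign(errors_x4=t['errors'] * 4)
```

34

merge on 'user' (how='inner') → 3 rows:
   errors user  duration country  retries
0       8  Eli       117      JP        5
1      10  Yui        88      BR        4
2      15  Eli        94      JP        5
add column errors_x4 = t['errors'] * 4:
   errors user  duration country  retries  errors_x4
0       8  Eli       117      JP        5         32
1      10  Yui        88      BR        4         40
2      15  Eli        94      JP        5         60
add column delta = t['duration'] - t['errors_x4']:
   errors user  duration country  retries  errors_x4  delta
0       8  Eli       117      JP        5         32     85
1      10  Yui        88      BR        4         40     48
2      15  Eli        94      JP        5         60     34
Then the min of column 'delta': 34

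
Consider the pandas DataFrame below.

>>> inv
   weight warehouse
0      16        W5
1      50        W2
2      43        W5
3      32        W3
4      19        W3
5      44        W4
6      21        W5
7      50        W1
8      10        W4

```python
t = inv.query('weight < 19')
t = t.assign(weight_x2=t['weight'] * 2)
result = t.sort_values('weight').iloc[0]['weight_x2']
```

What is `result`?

20

filter rows where weight < 19:
   weight warehouse
0      16        W5
8      10        W4
add column weight_x2 = t['weight'] * 2:
   weight warehouse  weight_x2
0      16        W5         32
8      10        W4         20
sort by weight:
   weight warehouse  weight_x2
8      10        W4         20
0      16        W5         32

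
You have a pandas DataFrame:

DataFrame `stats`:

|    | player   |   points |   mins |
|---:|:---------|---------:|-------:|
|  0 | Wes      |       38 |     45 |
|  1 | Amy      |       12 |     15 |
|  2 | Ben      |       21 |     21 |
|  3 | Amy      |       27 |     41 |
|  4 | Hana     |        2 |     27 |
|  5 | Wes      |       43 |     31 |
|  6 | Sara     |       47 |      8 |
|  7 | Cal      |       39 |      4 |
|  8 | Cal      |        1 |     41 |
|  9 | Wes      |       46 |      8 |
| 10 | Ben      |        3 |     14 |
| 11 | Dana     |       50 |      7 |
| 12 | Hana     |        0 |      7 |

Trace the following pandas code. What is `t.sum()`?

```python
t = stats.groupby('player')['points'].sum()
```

329

group by player, sum of points:
player
Amy      39
Ben      24
Cal      40
Dana     50
Hana      2
Sara     47
Wes     127
Name: points, dtype: int64
Then the sum of the resulting series: 329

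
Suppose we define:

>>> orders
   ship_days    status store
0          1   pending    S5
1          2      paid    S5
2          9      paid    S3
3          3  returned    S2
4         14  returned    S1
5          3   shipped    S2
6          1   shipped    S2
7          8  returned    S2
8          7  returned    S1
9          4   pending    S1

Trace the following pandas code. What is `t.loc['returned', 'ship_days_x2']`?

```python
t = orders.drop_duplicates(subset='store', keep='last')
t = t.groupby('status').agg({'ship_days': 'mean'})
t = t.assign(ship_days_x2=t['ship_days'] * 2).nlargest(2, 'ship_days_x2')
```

16.0

drop duplicate store (keep=last):
   ship_days    status store
1          2      paid    S5
2          9      paid    S3
7          8  returned    S2
9          4   pending    S1
group by status, mean of ship_days:
          ship_days
status             
paid            5.5
pending         4.0
returned        8.0
add column ship_days_x2 = t['ship_days'] * 2:
          ship_days  ship_days_x2
status                           
paid            5.5          11.0
pending         4.0           8.0
returned        8.0          16.0
take 2 rows with largest ship_days_x2:
          ship_days  ship_days_x2
status                           
returned        8.0          16.0
paid            5.5          11.0
Reading off the value at row 'returned', column 'ship_days_x2', we get 16.0.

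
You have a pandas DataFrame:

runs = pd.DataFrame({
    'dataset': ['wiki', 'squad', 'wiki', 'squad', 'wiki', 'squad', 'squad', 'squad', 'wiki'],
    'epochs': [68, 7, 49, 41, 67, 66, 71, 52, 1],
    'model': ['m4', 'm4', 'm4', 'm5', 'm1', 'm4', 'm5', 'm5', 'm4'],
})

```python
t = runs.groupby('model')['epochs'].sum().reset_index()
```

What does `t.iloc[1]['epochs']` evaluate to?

group by model, sum of epochs:
model
m1     67
m4    191
m5    164
Name: epochs, dtype: int64
reset_index():
  model  epochs
0    m1      67
1    m4     191
2    m5     164
The value at position 1, column 'epochs' is 191.

191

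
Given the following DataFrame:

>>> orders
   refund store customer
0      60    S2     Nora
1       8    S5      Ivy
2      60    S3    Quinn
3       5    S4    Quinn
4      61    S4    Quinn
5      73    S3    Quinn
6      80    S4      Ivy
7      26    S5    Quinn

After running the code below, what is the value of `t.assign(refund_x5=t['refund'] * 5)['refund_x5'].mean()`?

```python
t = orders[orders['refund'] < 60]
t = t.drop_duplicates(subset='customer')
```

32.5

filter rows where refund < 60:
   refund store customer
1       8    S5      Ivy
3       5    S4    Quinn
7      26    S5    Quinn
drop duplicate customer (keep=first):
   refund store customer
1       8    S5      Ivy
3       5    S4    Quinn
add column refund_x5 = t['refund'] * 5:
   refund store customer  refund_x5
1       8    S5      Ivy         40
3       5    S4    Quinn         25
Hence 32.5.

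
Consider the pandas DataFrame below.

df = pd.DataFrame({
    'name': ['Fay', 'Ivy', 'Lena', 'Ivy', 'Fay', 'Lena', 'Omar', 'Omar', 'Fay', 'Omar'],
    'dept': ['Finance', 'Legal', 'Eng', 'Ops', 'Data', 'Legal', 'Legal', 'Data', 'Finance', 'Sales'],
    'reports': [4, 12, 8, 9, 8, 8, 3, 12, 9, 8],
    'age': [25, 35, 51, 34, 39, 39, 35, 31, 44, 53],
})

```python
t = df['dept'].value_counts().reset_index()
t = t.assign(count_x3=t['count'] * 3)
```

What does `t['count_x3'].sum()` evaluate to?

value_counts of dept:
dept
Legal      3
Finance    2
Data       2
Eng        1
Ops        1
Sales      1
Name: count, dtype: int64
reset_index():
      dept  count
0    Legal      3
1  Finance      2
2     Data      2
3      Eng      1
4      Ops      1
5    Sales      1
add column count_x3 = t['count'] * 3:
      dept  count  count_x3
0    Legal      3         9
1  Finance      2         6
2     Data      2         6
3      Eng      1         3
4      Ops      1         3
5    Sales      1         3

30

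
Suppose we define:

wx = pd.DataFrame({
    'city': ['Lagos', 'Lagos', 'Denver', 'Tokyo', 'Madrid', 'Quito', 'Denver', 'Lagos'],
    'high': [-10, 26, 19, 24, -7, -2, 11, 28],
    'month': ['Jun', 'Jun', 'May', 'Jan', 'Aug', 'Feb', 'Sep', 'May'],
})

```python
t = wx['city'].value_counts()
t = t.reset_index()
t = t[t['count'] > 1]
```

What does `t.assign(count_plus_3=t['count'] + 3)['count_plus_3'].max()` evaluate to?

value_counts of city:
city
Lagos     3
Denver    2
Tokyo     1
Madrid    1
Quito     1
Name: count, dtype: int64
reset_index():
     city  count
0   Lagos      3
1  Denver      2
2   Tokyo      1
3  Madrid      1
4   Quito      1
filter rows where count > 1:
     city  count
0   Lagos      3
1  Denver      2
add column count_plus_3 = t['count'] + 3:
     city  count  count_plus_3
0   Lagos      3             6
1  Denver      2             5
The max of column 'count_plus_3' is 6.

6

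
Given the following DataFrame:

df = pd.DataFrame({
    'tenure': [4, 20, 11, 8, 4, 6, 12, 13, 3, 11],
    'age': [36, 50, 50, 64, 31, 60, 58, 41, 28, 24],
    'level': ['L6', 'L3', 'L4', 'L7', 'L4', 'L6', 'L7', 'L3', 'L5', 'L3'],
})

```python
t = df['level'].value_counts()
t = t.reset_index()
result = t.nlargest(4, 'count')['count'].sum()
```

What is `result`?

value_counts of level:
level
L3    3
L6    2
L4    2
L7    2
L5    1
Name: count, dtype: int64
reset_index():
  level  count
0    L3      3
1    L6      2
2    L4      2
3    L7      2
4    L5      1
take 4 rows with largest count:
  level  count
0    L3      3
1    L6      2
2    L4      2
3    L7      2

9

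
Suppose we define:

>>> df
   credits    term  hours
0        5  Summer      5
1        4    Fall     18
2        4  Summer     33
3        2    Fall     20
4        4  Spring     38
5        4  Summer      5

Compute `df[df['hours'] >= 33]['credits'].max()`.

4

filter rows where hours >= 33:
   credits    term  hours
2        4  Summer     33
4        4  Spring     38
The max of column 'credits' is 4.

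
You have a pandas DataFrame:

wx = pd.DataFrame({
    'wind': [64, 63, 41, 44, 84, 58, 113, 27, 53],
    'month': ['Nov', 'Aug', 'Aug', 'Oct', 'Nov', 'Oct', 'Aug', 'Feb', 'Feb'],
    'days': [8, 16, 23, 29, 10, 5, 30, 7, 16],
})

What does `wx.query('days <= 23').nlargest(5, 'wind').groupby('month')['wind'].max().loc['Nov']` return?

84

filter rows where days <= 23:
   wind month  days
0    64   Nov     8
1    63   Aug    16
2    41   Aug    23
4    84   Nov    10
5    58   Oct     5
7    27   Feb     7
8    53   Feb    16
take 5 rows with largest wind:
   wind month  days
4    84   Nov    10
0    64   Nov     8
1    63   Aug    16
5    58   Oct     5
8    53   Feb    16
group by month, max of wind:
month
Aug    63
Feb    53
Nov    84
Oct    58
Name: wind, dtype: int64
Then the value at index 'Nov': 84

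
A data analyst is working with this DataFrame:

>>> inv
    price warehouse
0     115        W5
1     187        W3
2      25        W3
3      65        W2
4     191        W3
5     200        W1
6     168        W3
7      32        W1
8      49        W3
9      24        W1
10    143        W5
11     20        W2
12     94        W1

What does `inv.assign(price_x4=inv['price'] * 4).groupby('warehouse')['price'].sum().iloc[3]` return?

258

add column price_x4 = inv['price'] * 4:
    price warehouse  price_x4
0     115        W5       460
1     187        W3       748
2      25        W3       100
3      65        W2       260
4     191        W3       764
5     200        W1       800
6     168        W3       672
7      32        W1       128
8      49        W3       196
9      24        W1        96
10    143        W5       572
11     20        W2        80
12     94        W1       376
group by warehouse, sum of price:
warehouse
W1    350
W2     85
W3    620
W5    258
Name: price, dtype: int64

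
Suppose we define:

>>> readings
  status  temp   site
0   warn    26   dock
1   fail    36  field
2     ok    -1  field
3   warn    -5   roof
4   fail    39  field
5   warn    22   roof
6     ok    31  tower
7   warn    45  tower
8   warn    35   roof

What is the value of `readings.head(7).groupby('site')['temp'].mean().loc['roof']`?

take first 7 rows:
  status  temp   site
0   warn    26   dock
1   fail    36  field
2     ok    -1  field
3   warn    -5   roof
4   fail    39  field
5   warn    22   roof
6     ok    31  tower
group by site, mean of temp:
site
dock     26.000000
field    24.666667
roof      8.500000
tower    31.000000
Name: temp, dtype: float64
Taking the value at index 'roof' gives 8.5.

8.5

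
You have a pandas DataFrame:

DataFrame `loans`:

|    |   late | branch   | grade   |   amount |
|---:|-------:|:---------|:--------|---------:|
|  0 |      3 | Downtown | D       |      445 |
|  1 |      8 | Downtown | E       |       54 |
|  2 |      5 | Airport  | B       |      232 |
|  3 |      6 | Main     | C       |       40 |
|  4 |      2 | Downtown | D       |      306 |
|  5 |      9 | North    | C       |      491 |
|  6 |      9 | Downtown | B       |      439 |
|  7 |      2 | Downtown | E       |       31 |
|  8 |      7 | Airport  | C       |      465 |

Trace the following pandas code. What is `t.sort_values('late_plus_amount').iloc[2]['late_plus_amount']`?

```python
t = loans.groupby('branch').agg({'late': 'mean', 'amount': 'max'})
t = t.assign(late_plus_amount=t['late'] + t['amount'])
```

471.0

group by branch: mean(late), max(amount):
          late  amount
branch                
Airport    6.0     465
Downtown   4.8     445
Main       6.0      40
North      9.0     491
add column late_plus_amount = t['late'] + t['amount']:
          late  amount  late_plus_amount
branch                                  
Airport    6.0     465             471.0
Downtown   4.8     445             449.8
Main       6.0      40              46.0
North      9.0     491             500.0
sort by late_plus_amount:
          late  amount  late_plus_amount
branch                                  
Main       6.0      40              46.0
Downtown   4.8     445             449.8
Airport    6.0     465             471.0
North      9.0     491             500.0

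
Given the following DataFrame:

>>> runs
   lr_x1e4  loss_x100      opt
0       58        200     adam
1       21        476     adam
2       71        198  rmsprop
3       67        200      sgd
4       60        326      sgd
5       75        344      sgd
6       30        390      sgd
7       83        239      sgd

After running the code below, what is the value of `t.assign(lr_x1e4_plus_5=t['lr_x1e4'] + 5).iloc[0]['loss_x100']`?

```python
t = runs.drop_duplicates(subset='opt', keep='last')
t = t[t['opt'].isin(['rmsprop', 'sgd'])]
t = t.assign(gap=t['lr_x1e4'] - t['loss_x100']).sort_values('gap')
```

drop duplicate opt (keep=last):
   lr_x1e4  loss_x100      opt
1       21        476     adam
2       71        198  rmsprop
7       83        239      sgd
filter rows where opt in ['rmsprop', 'sgd']:
   lr_x1e4  loss_x100      opt
2       71        198  rmsprop
7       83        239      sgd
add column gap = t['lr_x1e4'] - t['loss_x100']:
   lr_x1e4  loss_x100      opt  gap
2       71        198  rmsprop -127
7       83        239      sgd -156
sort by gap:
   lr_x1e4  loss_x100      opt  gap
7       83        239      sgd -156
2       71        198  rmsprop -127
add column lr_x1e4_plus_5 = t['lr_x1e4'] + 5:
   lr_x1e4  loss_x100      opt  gap  lr_x1e4_plus_5
7       83        239      sgd -156              88
2       71        198  rmsprop -127              76
So iloc[0]['loss_x100'] = 239.

239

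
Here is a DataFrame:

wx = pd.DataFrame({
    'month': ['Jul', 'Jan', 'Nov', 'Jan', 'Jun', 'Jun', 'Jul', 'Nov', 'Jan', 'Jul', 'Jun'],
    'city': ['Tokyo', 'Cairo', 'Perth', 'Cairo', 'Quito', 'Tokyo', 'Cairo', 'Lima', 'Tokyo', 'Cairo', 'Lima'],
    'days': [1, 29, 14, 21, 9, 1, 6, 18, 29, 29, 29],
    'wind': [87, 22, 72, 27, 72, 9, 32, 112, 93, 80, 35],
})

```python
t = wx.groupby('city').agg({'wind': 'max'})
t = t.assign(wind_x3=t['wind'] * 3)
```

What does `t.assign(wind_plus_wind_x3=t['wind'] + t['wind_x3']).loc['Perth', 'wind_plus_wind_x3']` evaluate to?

288

group by city, max of wind:
       wind
city       
Cairo    80
Lima    112
Perth    72
Quito    72
Tokyo    93
add column wind_x3 = t['wind'] * 3:
       wind  wind_x3
city                
Cairo    80      240
Lima    112      336
Perth    72      216
Quito    72      216
Tokyo    93      279
add column wind_plus_wind_x3 = t['wind'] + t['wind_x3']:
       wind  wind_x3  wind_plus_wind_x3
city                                   
Cairo    80      240                320
Lima    112      336                448
Perth    72      216                288
Quito    72      216                288
Tokyo    93      279                372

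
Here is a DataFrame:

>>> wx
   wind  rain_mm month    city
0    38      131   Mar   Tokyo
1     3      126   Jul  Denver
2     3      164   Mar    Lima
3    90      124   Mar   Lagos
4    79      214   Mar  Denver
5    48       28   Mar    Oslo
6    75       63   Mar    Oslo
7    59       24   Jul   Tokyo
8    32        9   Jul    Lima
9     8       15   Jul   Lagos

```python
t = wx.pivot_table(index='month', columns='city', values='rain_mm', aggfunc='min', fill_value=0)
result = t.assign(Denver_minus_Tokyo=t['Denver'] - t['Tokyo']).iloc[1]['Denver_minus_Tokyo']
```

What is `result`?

83

pivot: rows=month, cols=city, min(rain_mm):
city   Denver  Lagos  Lima  Oslo  Tokyo
month                                  
Jul       126     15     9     0     24
Mar       214    124   164    28    131
add column Denver_minus_Tokyo = t['Denver'] - t['Tokyo']:
city   Denver  Lagos  Lima  Oslo  Tokyo  Denver_minus_Tokyo
month                                                      
Jul       126     15     9     0     24                 102
Mar       214    124   164    28    131                  83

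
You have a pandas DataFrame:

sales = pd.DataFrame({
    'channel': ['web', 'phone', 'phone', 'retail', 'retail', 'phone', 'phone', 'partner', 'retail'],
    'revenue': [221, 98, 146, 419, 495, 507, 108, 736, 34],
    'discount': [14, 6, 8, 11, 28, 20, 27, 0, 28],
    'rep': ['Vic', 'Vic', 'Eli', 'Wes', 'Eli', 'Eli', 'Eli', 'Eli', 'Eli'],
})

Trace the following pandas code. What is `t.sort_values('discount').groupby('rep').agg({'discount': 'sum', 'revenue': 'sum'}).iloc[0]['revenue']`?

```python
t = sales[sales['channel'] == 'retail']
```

filter rows where channel == 'retail':
  channel  revenue  discount  rep
3  retail      419        11  Wes
4  retail      495        28  Eli
8  retail       34        28  Eli
sort by discount:
  channel  revenue  discount  rep
3  retail      419        11  Wes
4  retail      495        28  Eli
8  retail       34        28  Eli
group by rep: sum(discount), sum(revenue):
     discount  revenue
rep                   
Eli        56      529
Wes        11      419
Reading off the value at position 0, column 'revenue', we get 529.

529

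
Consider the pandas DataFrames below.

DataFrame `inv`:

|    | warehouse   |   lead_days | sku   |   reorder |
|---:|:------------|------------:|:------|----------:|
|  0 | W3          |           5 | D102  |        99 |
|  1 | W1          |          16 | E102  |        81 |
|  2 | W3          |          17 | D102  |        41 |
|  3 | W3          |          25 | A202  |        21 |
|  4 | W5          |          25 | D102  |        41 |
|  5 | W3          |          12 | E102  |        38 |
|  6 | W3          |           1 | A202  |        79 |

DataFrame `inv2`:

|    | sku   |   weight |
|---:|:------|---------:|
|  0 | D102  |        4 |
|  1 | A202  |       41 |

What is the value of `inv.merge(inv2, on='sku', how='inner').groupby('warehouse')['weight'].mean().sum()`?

26.5

merge on 'sku' (how='inner') → 5 rows:
  warehouse  lead_days   sku  reorder  weight
0        W3          5  D102       99       4
1        W3         17  D102       41       4
2        W3         25  A202       21      41
3        W5         25  D102       41       4
4        W3          1  A202       79      41
group by warehouse, mean of weight:
warehouse
W3    22.5
W5     4.0
Name: weight, dtype: float64
Taking the sum of the resulting series gives 26.5.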